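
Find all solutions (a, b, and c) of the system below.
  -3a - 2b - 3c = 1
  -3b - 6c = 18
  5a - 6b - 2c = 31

a = 3, b = -2, c = -2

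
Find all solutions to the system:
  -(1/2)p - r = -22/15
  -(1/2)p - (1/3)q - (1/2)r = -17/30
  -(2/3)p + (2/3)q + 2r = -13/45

p = 4/3, q = -3/2, r = 4/5

Row-reduce the augmented matrix:
R1 ← R1 / (-1/2).
R2 ← R2 + 1/2·R1.
R3 ← R3 + 2/3·R1.
R2 ← R2 / (-1/3).
R3 ← R3 − 2/3·R2.
R3 ← R3 / (13/3).
R1 ← R1 − 2·R3.
R2 ← R2 + 3/2·R3.
Reading off the reduced rows gives p = 4/3, q = -3/2, r = 4/5.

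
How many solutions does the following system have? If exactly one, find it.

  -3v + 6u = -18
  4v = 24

Row-reduce the augmented matrix:
R1 ← R1 / (6).
R2 ← R2 / (4).
R1 ← R1 + 1/2·R2.
Reading off the reduced rows gives u = 0, v = 6.

u = 0, v = 6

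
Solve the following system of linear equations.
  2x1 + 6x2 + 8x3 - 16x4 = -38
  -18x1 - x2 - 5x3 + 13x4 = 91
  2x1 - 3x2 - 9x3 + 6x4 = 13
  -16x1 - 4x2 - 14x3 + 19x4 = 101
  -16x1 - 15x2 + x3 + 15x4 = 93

no solution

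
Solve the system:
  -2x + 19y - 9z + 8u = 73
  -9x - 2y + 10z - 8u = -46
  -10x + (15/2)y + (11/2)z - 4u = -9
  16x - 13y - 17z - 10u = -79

no solution

Row-reduce:
R1 ← R1 / (-2).
R2 ← R2 + 9·R1.
R3 ← R3 + 10·R1.
R4 ← R4 − 16·R1.
R2 ← R2 / (-175/2).
R1 ← R1 + 19/2·R2.
R3 ← R3 + 175/2·R2.
R4 ← R4 − 139·R2.
Swap R3 and R4.
R3 ← R3 / (-1536/175).
R1 ← R1 + 172/175·R3.
R2 ← R2 + 101/175·R3.
Row 4 reduces to 0 = 1/2, a contradiction. The system is inconsistent.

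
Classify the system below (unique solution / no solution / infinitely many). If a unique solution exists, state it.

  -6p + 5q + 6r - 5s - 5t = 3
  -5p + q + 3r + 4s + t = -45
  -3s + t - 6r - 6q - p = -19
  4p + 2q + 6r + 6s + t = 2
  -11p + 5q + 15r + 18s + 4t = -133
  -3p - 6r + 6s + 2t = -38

Row-reduce the augmented matrix:
R1 ← R1 / (-6).
R2 ← R2 + 5·R1.
R3 ← R3 + 1·R1.
R4 ← R4 − 4·R1.
R5 ← R5 + 11·R1.
R6 ← R6 + 3·R1.
R2 ← R2 / (-19/6).
R1 ← R1 + 5/6·R2.
R3 ← R3 + 41/6·R2.
R4 ← R4 − 16/3·R2.
R5 ← R5 + 25/6·R2.
R6 ← R6 + 5/2·R2.
R3 ← R3 / (-51/19).
R1 ← R1 + 9/19·R3.
R2 ← R2 − 12/19·R3.
R4 ← R4 − 126/19·R3.
R5 ← R5 − 126/19·R3.
R6 ← R6 + 141/19·R3.
R4 ← R4 / (-552/17).
R1 ← R1 − 37/17·R4.
R2 ← R2 + 123/17·R4.
R3 ← R3 − 376/51·R4.
R5 ← R5 + 552/17·R4.
R6 ← R6 − 965/17·R4.
Swap R5 and R6.
R5 ← R5 / (-1615/552).
R1 ← R1 − 1/552·R5.
R2 ← R2 + 21/184·R5.
R3 ← R3 + 64/207·R5.
R4 ← R4 − 283/552·R5.
R6 reduces to 0 = 0, so the extra equation is consistent.
Reading off the reduced rows gives p = 6, q = 6, r = -1, s = -5, t = 2.

p = 6, q = 6, r = -1, s = -5, t = 2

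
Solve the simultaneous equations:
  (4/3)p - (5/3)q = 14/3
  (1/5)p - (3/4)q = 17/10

Row-reduce the augmented matrix:
R1 ← R1 / (4/3).
R2 ← R2 − 1/5·R1.
R2 ← R2 / (-1/2).
R1 ← R1 + 5/4·R2.
Reading off the reduced rows gives p = 1, q = -2.

p = 1, q = -2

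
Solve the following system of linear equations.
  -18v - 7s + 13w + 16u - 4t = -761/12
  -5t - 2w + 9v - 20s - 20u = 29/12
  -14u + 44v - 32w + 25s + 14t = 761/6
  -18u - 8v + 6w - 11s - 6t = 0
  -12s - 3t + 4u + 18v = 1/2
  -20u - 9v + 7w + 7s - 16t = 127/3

Row-reduce the augmented matrix:
R1 ← R1 / (16).
R2 ← R2 + 20·R1.
R3 ← R3 + 14·R1.
R4 ← R4 + 18·R1.
R5 ← R5 − 4·R1.
R6 ← R6 + 20·R1.
R2 ← R2 / (-27/2).
R1 ← R1 + 9/8·R2.
R3 ← R3 − 113/4·R2.
R4 ← R4 + 113/4·R2.
R5 ← R5 − 45/2·R2.
R6 ← R6 + 63/2·R2.
R3 ← R3 / (331/36).
R1 ← R1 + 3/8·R3.
R2 ← R2 + 19/18·R3.
R4 ← R4 + 331/36·R3.
R5 ← R5 − 41/2·R3.
R6 ← R6 + 10·R3.
Swap R4 and R5.
R4 ← R4 / (33650/993).
R1 ← R1 − 545/1986·R4.
R2 ← R2 + 864/331·R4.
R3 ← R3 + 4459/993·R4.
R6 ← R6 − 6762/331·R4.
Swap R5 and R6.
R5 ← R5 / (-197972/16825).
R1 ← R1 − 1629/13460·R5.
R2 ← R2 + 1741/16825·R5.
R3 ← R3 + 17739/33650·R5.
R4 ← R4 − 4547/33650·R5.
R6 reduces to 0 = 0, so the extra equation is consistent.
Reading off the reduced rows gives u = -2, v = 9/4, w = 9/4, s = 5/2, t = 2/3.

u = -2, v = 9/4, w = 9/4, s = 5/2, t = 2/3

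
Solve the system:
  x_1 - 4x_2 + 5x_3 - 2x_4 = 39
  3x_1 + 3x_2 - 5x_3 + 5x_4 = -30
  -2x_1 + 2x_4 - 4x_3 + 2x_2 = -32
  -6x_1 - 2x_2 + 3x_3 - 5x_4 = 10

Row-reduce the augmented matrix:
R2 ← R2 − 3·R1.
R3 ← R3 + 2·R1.
R4 ← R4 + 6·R1.
R2 ← R2 / (15).
R1 ← R1 + 4·R2.
R3 ← R3 + 6·R2.
R4 ← R4 + 26·R2.
R3 ← R3 / (-2).
R1 ← R1 + 1/3·R3.
R2 ← R2 + 4/3·R3.
R4 ← R4 + 5/3·R3.
R4 ← R4 / (1/15).
R1 ← R1 − 8/15·R4.
R2 ← R2 + 13/15·R4.
R3 ← R3 + 6/5·R4.
Reading off the reduced rows gives x_1 = 3, x_2 = -3, x_3 = 4, x_4 = -2.

x_1 = 3, x_2 = -3, x_3 = 4, x_4 = -2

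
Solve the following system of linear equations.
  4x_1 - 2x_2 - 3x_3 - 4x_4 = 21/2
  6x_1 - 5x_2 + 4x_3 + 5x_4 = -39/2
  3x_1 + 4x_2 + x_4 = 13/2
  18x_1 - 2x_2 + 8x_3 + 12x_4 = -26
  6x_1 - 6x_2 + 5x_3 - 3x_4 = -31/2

Row-reduce the augmented matrix:
R1 ← R1 / (4).
R2 ← R2 − 6·R1.
R3 ← R3 − 3·R1.
R4 ← R4 − 18·R1.
R5 ← R5 − 6·R1.
R2 ← R2 / (-2).
R1 ← R1 + 1/2·R2.
R3 ← R3 − 11/2·R2.
R4 ← R4 − 7·R2.
R5 ← R5 + 3·R2.
R3 ← R3 / (205/8).
R1 ← R1 + 23/8·R3.
R2 ← R2 + 17/4·R3.
R4 ← R4 − 205/4·R3.
R5 ← R5 + 13/4·R3.
Swap R4 and R5.
R4 ← R4 / (-1877/205).
R1 ← R1 − 19/205·R4.
R2 ← R2 − 37/205·R4.
R3 ← R3 − 274/205·R4.
R5 reduces to 0 = 0, so the extra equation is consistent.
Reading off the reduced rows gives x_1 = 1/2, x_2 = 3/2, x_3 = -5/2, x_4 = -1.

x_1 = 1/2, x_2 = 3/2, x_3 = -5/2, x_4 = -1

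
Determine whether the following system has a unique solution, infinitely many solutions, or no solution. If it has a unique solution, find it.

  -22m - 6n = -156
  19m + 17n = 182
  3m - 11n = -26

m = 6, n = 4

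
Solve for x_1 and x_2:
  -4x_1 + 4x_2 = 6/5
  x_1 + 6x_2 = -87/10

x_1 = -3/2, x_2 = -6/5

Row-reduce the augmented matrix:
R1 ← R1 / (-4).
R2 ← R2 − 1·R1.
R2 ← R2 / (7).
R1 ← R1 + 1·R2.
Reading off the reduced rows gives x_1 = -3/2, x_2 = -6/5.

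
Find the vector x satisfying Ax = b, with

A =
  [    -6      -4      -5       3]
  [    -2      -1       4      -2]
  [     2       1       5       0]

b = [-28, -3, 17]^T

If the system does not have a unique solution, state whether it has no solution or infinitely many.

infinitely many solutions

Row-reduce:
R1 ← R1 / (-6).
R2 ← R2 + 2·R1.
R3 ← R3 − 2·R1.
R2 ← R2 / (1/3).
R1 ← R1 − 2/3·R2.
R3 ← R3 + 1/3·R2.
R3 ← R3 / (9).
R1 ← R1 + 21/2·R3.
R2 ← R2 − 17·R3.
Rank is 3 with 4 unknowns, leaving x_4 free.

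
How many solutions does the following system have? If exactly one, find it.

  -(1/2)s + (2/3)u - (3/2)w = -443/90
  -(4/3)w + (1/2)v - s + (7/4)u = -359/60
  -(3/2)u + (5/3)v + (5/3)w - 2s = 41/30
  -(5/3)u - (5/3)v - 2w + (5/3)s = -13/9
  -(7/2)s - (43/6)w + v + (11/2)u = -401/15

u = -1/3, v = -2, w = 3, s = 2/5

Row-reduce the augmented matrix:
R1 ← R1 / (2/3).
R2 ← R2 − 7/4·R1.
R3 ← R3 + 3/2·R1.
R4 ← R4 + 5/3·R1.
R5 ← R5 − 11/2·R1.
R2 ← R2 / (1/2).
R3 ← R3 − 5/3·R2.
R4 ← R4 + 5/3·R2.
R5 ← R5 − 1·R2.
R3 ← R3 / (-187/18).
R1 ← R1 + 9/4·R3.
R2 ← R2 − 125/24·R3.
R4 ← R4 − 211/72·R3.
R4 ← R4 / (635/2244).
R1 ← R1 − 57/374·R4.
R2 ← R2 + 1095/748·R4.
R3 ← R3 − 75/187·R4.
R5 reduces to 0 = 0, so the extra equation is consistent.
Reading off the reduced rows gives u = -1/3, v = -2, w = 3, s = 2/5.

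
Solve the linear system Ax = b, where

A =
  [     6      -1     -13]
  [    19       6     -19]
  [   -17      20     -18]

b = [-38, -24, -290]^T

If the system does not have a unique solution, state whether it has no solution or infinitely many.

Row-reduce the augmented matrix:
R1 ← R1 / (6).
R2 ← R2 − 19·R1.
R3 ← R3 + 17·R1.
R2 ← R2 / (55/6).
R1 ← R1 + 1/6·R2.
R3 ← R3 − 103/6·R2.
R3 ← R3 / (-5299/55).
R1 ← R1 + 97/55·R3.
R2 ← R2 − 133/55·R3.
Reading off the reduced rows gives x_1 = 6, x_2 = -4, x_3 = 6.

x_1 = 6, x_2 = -4, x_3 = 6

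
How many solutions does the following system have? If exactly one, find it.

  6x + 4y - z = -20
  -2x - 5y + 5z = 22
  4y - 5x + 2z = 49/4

Row-reduce the augmented matrix:
R1 ← R1 / (6).
R2 ← R2 + 2·R1.
R3 ← R3 + 5·R1.
R2 ← R2 / (-11/3).
R1 ← R1 − 2/3·R2.
R3 ← R3 − 22/3·R2.
R3 ← R3 / (21/2).
R1 ← R1 − 15/22·R3.
R2 ← R2 + 14/11·R3.
Reading off the reduced rows gives x = -9/4, y = -1, z = 5/2.

x = -9/4, y = -1, z = 5/2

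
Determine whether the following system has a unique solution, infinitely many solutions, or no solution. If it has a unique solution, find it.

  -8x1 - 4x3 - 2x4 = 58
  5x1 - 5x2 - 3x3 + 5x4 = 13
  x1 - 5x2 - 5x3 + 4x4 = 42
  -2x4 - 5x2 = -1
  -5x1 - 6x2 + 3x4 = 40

Row-reduce the augmented matrix:
R1 ← R1 / (-8).
R2 ← R2 − 5·R1.
R3 ← R3 − 1·R1.
R5 ← R5 + 5·R1.
R2 ← R2 / (-5).
R3 ← R3 + 5·R2.
R4 ← R4 + 5·R2.
R5 ← R5 + 6·R2.
Swap R3 and R4.
R3 ← R3 / (11/2).
R1 ← R1 − 1/2·R3.
R2 ← R2 − 11/10·R3.
R5 ← R5 − 91/10·R3.
Swap R4 and R5.
R4 ← R4 / (1019/110).
R1 ← R1 − 17/22·R4.
R2 ← R2 − 2/5·R4.
R3 ← R3 + 23/22·R4.
R5 reduces to 0 = 0, so the extra equation is consistent.
Reading off the reduced rows gives x1 = -5, x2 = -1, x3 = -6, x4 = 3.

x1 = -5, x2 = -1, x3 = -6, x4 = 3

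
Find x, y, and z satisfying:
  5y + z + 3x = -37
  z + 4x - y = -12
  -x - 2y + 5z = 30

x = -5, y = -5, z = 3

Row-reduce the augmented matrix:
R1 ← R1 / (3).
R2 ← R2 − 4·R1.
R3 ← R3 + 1·R1.
R2 ← R2 / (-23/3).
R1 ← R1 − 5/3·R2.
R3 ← R3 + 1/3·R2.
R3 ← R3 / (123/23).
R1 ← R1 − 6/23·R3.
R2 ← R2 − 1/23·R3.
Reading off the reduced rows gives x = -5, y = -5, z = 3.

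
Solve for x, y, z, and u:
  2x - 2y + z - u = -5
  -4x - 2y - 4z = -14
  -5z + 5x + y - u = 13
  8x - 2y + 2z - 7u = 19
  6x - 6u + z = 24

x = 1, y = 5, z = 0, u = -3

Row-reduce the augmented matrix:
R1 ← R1 / (2).
R2 ← R2 + 4·R1.
R3 ← R3 − 5·R1.
R4 ← R4 − 8·R1.
R5 ← R5 − 6·R1.
R2 ← R2 / (-6).
R1 ← R1 + 1·R2.
R3 ← R3 − 6·R2.
R4 ← R4 − 6·R2.
R5 ← R5 − 6·R2.
R3 ← R3 / (-19/2).
R1 ← R1 − 5/6·R3.
R2 ← R2 − 1/3·R3.
R4 ← R4 + 4·R3.
R5 ← R5 + 4·R3.
R4 ← R4 / (-91/19).
R1 ← R1 + 4/19·R4.
R2 ← R2 − 6/19·R4.
R3 ← R3 − 1/19·R4.
R5 ← R5 + 91/19·R4.
R5 reduces to 0 = 0, so the extra equation is consistent.
Reading off the reduced rows gives x = 1, y = 5, z = 0, u = -3.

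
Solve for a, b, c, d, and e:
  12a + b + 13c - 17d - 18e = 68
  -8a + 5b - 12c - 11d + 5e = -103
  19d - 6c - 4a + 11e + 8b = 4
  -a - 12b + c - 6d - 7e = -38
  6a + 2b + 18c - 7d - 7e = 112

a = 5, b = 1, c = 6, d = 1, e = 3

Row-reduce the augmented matrix:
R1 ← R1 / (12).
R2 ← R2 + 8·R1.
R3 ← R3 + 4·R1.
R4 ← R4 + 1·R1.
R5 ← R5 − 6·R1.
R2 ← R2 / (17/3).
R1 ← R1 − 1/12·R2.
R3 ← R3 − 25/3·R2.
R4 ← R4 + 143/12·R2.
R5 ← R5 − 3/2·R2.
R3 ← R3 / (55/17).
R1 ← R1 − 77/68·R3.
R2 ← R2 + 10/17·R3.
R4 ← R4 + 335/68·R3.
R5 ← R5 − 421/34·R3.
R4 ← R4 / (701/44).
R1 ← R1 + 69/4·R4.
R2 ← R2 − 49/11·R4.
R3 ← R3 − 157/11·R4.
R5 ← R5 + 3725/22·R4.
R5 ← R5 / (-37824/701).
R1 ← R1 + 4680/701·R5.
R2 ← R2 − 1070/701·R5.
R3 ← R3 − 3271/701·R5.
R4 ← R4 − 3/701·R5.
Reading off the reduced rows gives a = 5, b = 1, c = 6, d = 1, e = 3.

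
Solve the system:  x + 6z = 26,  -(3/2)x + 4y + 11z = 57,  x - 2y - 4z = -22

infinitely many solutions

Row-reduce:
R2 ← R2 + 3/2·R1.
R3 ← R3 − 1·R1.
R2 ← R2 / (4).
R3 ← R3 + 2·R2.
Rank is 2 with 3 unknowns, leaving z free.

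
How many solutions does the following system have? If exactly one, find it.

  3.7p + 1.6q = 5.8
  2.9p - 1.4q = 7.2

Row-reduce the augmented matrix:
R1 ← R1 / (37/10).
R2 ← R2 − 29/10·R1.
R2 ← R2 / (-491/185).
R1 ← R1 − 16/37·R2.
Reading off the reduced rows gives p = 2, q = -1.

p = 2, q = -1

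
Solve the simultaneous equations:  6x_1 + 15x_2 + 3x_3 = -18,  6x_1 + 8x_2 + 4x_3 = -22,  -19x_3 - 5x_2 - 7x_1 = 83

Row-reduce the augmented matrix:
R1 ← R1 / (6).
R2 ← R2 − 6·R1.
R3 ← R3 + 7·R1.
R2 ← R2 / (-7).
R1 ← R1 − 5/2·R2.
R3 ← R3 − 25/2·R2.
R3 ← R3 / (-96/7).
R1 ← R1 − 6/7·R3.
R2 ← R2 + 1/7·R3.
Reading off the reduced rows gives x_1 = -1, x_2 = 0, x_3 = -4.

x_1 = -1, x_2 = 0, x_3 = -4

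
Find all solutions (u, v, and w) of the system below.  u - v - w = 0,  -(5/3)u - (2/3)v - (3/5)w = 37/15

Row-reduce:
R2 ← R2 + 5/3·R1.
R2 ← R2 / (-7/3).
R1 ← R1 + 1·R2.
Rank is 2 with 3 unknowns, leaving w free.

infinitely many solutions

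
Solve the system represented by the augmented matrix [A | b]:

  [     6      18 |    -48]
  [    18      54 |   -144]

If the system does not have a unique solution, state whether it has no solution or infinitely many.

infinitely many solutions

Row-reduce:
R1 ← R1 / (6).
R2 ← R2 − 18·R1.
Rank is 1 with 2 unknowns, leaving x_2 free.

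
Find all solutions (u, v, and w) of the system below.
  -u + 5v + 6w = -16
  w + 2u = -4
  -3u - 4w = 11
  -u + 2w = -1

no solution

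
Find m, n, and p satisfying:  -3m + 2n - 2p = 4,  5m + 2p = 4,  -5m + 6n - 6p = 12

m = 0, n = 4, p = 2

Row-reduce the augmented matrix:
R1 ← R1 / (-3).
R2 ← R2 − 5·R1.
R3 ← R3 + 5·R1.
R2 ← R2 / (10/3).
R1 ← R1 + 2/3·R2.
R3 ← R3 − 8/3·R2.
R3 ← R3 / (-8/5).
R1 ← R1 − 2/5·R3.
R2 ← R2 + 2/5·R3.
Reading off the reduced rows gives m = 0, n = 4, p = 2.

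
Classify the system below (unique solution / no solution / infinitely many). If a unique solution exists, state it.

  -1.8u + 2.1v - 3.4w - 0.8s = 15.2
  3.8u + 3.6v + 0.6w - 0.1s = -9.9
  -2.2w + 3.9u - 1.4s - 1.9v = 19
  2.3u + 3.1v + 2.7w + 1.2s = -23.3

Row-reduce the augmented matrix:
R1 ← R1 / (-9/5).
R2 ← R2 − 19/5·R1.
R3 ← R3 − 39/10·R1.
R4 ← R4 − 23/10·R1.
R2 ← R2 / (241/30).
R1 ← R1 + 7/6·R2.
R3 ← R3 − 53/20·R2.
R4 ← R4 − 347/60·R2.
R3 ← R3 / (-53479/7230).
R1 ← R1 − 225/241·R3.
R2 ← R2 + 592/723·R3.
R4 ← R4 − 11174/3615·R3.
R4 ← R4 / (430889/1069580).
R1 ← R1 + 7292/53479·R4.
R2 ← R2 − 3147/53479·R4.
R3 ← R3 − 36775/106958·R4.
Reading off the reduced rows gives u = 0, v = -2, w = -5, s = -3.

u = 0, v = -2, w = -5, s = -3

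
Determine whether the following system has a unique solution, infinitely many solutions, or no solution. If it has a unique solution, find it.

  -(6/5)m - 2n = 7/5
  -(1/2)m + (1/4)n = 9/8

m = -2, n = 1/2

Row-reduce the augmented matrix:
R1 ← R1 / (-6/5).
R2 ← R2 + 1/2·R1.
R2 ← R2 / (13/12).
R1 ← R1 − 5/3·R2.
Reading off the reduced rows gives m = -2, n = 1/2.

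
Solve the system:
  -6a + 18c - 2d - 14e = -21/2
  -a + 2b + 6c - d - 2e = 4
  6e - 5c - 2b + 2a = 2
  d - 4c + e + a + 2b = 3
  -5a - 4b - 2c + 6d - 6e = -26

no solution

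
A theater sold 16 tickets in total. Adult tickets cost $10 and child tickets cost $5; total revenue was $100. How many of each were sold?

adult tickets: 4, child tickets: 12

Let a = adult tickets, c = child tickets.
  a + c = 16
  10a + 5c = 100
Row-reduce the augmented matrix:
R2 ← R2 − 10·R1.
R2 ← R2 / (-5).
R1 ← R1 − 1·R2.
Reading off the reduced rows gives a = 4, c = 12.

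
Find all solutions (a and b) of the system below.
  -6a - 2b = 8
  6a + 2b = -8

infinitely many solutions

Row-reduce:
R1 ← R1 / (-6).
R2 ← R2 − 6·R1.
Rank is 1 with 2 unknowns, leaving b free.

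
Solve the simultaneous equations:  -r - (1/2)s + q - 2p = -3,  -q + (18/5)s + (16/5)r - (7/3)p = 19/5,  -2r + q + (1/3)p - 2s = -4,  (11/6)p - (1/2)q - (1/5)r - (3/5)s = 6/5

Row-reduce:
R1 ← R1 / (-2).
R2 ← R2 + 7/3·R1.
R3 ← R3 − 1/3·R1.
R4 ← R4 − 11/6·R1.
R2 ← R2 / (-13/6).
R1 ← R1 + 1/2·R2.
R3 ← R3 − 7/6·R2.
R4 ← R4 − 5/12·R2.
R3 ← R3 / (12/65).
R1 ← R1 + 33/65·R3.
R2 ← R2 + 131/65·R3.
R4 ← R4 + 18/65·R3.
Row 4 reduces to 0 = -1, a contradiction. The system is inconsistent.

no solution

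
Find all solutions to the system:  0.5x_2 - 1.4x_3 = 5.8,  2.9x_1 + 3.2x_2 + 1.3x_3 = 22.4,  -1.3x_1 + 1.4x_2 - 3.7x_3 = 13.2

x_1 = 2, x_2 = 6, x_3 = -2

Row-reduce the augmented matrix:
Swap R1 and R2.
R1 ← R1 / (29/10).
R3 ← R3 + 13/10·R1.
R2 ← R2 / (1/2).
R1 ← R1 − 32/29·R2.
R3 ← R3 − 411/145·R2.
R3 ← R3 / (3494/725).
R1 ← R1 − 513/145·R3.
R2 ← R2 + 14/5·R3.
Reading off the reduced rows gives x_1 = 2, x_2 = 6, x_3 = -2.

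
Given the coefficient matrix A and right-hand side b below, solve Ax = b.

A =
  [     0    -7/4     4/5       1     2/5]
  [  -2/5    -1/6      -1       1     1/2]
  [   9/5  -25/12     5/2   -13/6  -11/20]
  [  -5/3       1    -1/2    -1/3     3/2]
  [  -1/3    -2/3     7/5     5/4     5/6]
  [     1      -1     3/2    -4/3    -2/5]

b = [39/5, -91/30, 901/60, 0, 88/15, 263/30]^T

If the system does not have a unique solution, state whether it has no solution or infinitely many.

Row-reduce:
Swap R1 and R2.
R1 ← R1 / (-2/5).
R3 ← R3 − 9/5·R1.
R4 ← R4 + 5/3·R1.
R5 ← R5 + 1/3·R1.
R6 ← R6 − 1·R1.
R2 ← R2 / (-7/4).
R1 ← R1 − 5/12·R2.
R3 ← R3 + 17/6·R2.
R4 ← R4 − 61/36·R2.
R5 ← R5 + 19/36·R2.
R6 ← R6 + 17/12·R2.
R3 ← R3 / (-346/105).
R1 ← R1 − 113/42·R3.
R2 ← R2 + 16/35·R3.
R4 ← R4 − 1399/315·R3.
R5 ← R5 − 251/126·R3.
R6 ← R6 + 173/105·R3.
R4 ← R4 / (-4000/1557).
R1 ← R1 + 3485/2076·R4.
R2 ← R2 + 116/173·R4.
R3 ← R3 + 75/346·R4.
R5 ← R5 − 1703/3114·R4.
R5 ← R5 / (35773/30000).
R1 ← R1 + 4377/4000·R5.
R2 ← R2 + 867/1250·R5.
R3 ← R3 + 169/400·R5.
R4 ← R4 + 2379/5000·R5.
Row 6 reduces to 0 = 1/2, a contradiction. The system is inconsistent.

no solution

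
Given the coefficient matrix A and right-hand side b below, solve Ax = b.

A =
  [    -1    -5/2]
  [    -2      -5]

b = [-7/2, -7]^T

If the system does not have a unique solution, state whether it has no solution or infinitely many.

Row-reduce:
R1 ← R1 / (-1).
R2 ← R2 + 2·R1.
Rank is 1 with 2 unknowns, leaving x_2 free.

infinitely many solutions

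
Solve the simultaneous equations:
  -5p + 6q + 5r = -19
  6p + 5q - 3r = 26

infinitely many solutions

Row-reduce:
R1 ← R1 / (-5).
R2 ← R2 − 6·R1.
R2 ← R2 / (61/5).
R1 ← R1 + 6/5·R2.
Rank is 2 with 3 unknowns, leaving r free.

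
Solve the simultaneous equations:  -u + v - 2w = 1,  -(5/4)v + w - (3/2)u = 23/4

infinitely many solutions

Row-reduce:
R1 ← R1 / (-1).
R2 ← R2 + 3/2·R1.
R2 ← R2 / (-11/4).
R1 ← R1 + 1·R2.
Rank is 2 with 3 unknowns, leaving w free.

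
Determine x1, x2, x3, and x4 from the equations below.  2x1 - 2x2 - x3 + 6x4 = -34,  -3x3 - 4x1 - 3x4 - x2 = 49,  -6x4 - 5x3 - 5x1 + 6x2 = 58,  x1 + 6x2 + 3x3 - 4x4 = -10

Row-reduce the augmented matrix:
R1 ← R1 / (2).
R2 ← R2 + 4·R1.
R3 ← R3 + 5·R1.
R4 ← R4 − 1·R1.
R2 ← R2 / (-5).
R1 ← R1 + 1·R2.
R3 ← R3 − 1·R2.
R4 ← R4 − 7·R2.
R3 ← R3 / (-17/2).
R1 ← R1 − 1/2·R3.
R2 ← R2 − 1·R3.
R4 ← R4 + 7/2·R3.
R4 ← R4 / (98/85).
R1 ← R1 − 156/85·R4.
R2 ← R2 + 9/17·R4.
R3 ← R3 + 108/85·R4.
Reading off the reduced rows gives x1 = -4, x2 = -3, x3 = -4, x4 = -6.

x1 = -4, x2 = -3, x3 = -4, x4 = -6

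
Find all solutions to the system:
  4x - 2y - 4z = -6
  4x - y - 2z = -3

infinitely many solutions

Row-reduce:
R1 ← R1 / (4).
R2 ← R2 − 4·R1.
R1 ← R1 + 1/2·R2.
Rank is 2 with 3 unknowns, leaving z free.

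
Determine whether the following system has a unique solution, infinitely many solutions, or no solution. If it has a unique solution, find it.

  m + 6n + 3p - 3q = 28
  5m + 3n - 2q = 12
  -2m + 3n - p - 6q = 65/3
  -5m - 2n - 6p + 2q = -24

Row-reduce the augmented matrix:
R2 ← R2 − 5·R1.
R3 ← R3 + 2·R1.
R4 ← R4 + 5·R1.
R2 ← R2 / (-27).
R1 ← R1 − 6·R2.
R3 ← R3 − 15·R2.
R4 ← R4 − 28·R2.
R3 ← R3 / (-10/3).
R1 ← R1 + 1/3·R3.
R2 ← R2 − 5/9·R3.
R4 ← R4 + 59/9·R3.
R4 ← R4 / (889/90).
R1 ← R1 − 11/30·R4.
R2 ← R2 + 23/18·R4.
R3 ← R3 − 43/30·R4.
Reading off the reduced rows gives m = 0, n = 2, p = 7/3, q = -3.

m = 0, n = 2, p = 7/3, q = -3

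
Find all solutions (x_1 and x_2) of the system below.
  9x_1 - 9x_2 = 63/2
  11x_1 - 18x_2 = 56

Row-reduce the augmented matrix:
R1 ← R1 / (9).
R2 ← R2 − 11·R1.
R2 ← R2 / (-7).
R1 ← R1 + 1·R2.
Reading off the reduced rows gives x_1 = 1, x_2 = -5/2.

x_1 = 1, x_2 = -5/2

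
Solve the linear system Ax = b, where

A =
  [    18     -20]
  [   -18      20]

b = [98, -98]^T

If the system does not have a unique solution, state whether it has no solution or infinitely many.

Row-reduce:
R1 ← R1 / (18).
R2 ← R2 + 18·R1.
Rank is 1 with 2 unknowns, leaving x_2 free.

infinitely many solutions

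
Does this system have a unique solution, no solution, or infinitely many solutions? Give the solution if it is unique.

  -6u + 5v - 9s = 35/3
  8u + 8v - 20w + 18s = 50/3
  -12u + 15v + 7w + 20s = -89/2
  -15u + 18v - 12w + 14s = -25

u = 3, v = 7/3, w = -1/2, s = -2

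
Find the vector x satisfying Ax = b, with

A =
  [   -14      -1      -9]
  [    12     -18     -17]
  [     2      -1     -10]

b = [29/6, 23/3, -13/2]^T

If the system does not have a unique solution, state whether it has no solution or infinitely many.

Row-reduce the augmented matrix:
R1 ← R1 / (-14).
R2 ← R2 − 12·R1.
R3 ← R3 − 2·R1.
R2 ← R2 / (-132/7).
R1 ← R1 − 1/14·R2.
R3 ← R3 + 8/7·R2.
R3 ← R3 / (-323/33).
R1 ← R1 − 145/264·R3.
R2 ← R2 − 173/132·R3.
Reading off the reduced rows gives x_1 = -2/3, x_2 = -3/2, x_3 = 2/3.

x_1 = -2/3, x_2 = -3/2, x_3 = 2/3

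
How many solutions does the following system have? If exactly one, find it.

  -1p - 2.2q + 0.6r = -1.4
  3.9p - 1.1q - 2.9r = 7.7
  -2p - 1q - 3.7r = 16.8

Row-reduce the augmented matrix:
R1 ← R1 / (-1).
R2 ← R2 − 39/10·R1.
R3 ← R3 + 2·R1.
R2 ← R2 / (-242/25).
R1 ← R1 − 11/5·R2.
R3 ← R3 − 17/5·R2.
R3 ← R3 / (-6167/1210).
R1 ← R1 + 8/11·R3.
R2 ← R2 − 7/121·R3.
Reading off the reduced rows gives p = -1, q = 0, r = -4.

p = -1, q = 0, r = -4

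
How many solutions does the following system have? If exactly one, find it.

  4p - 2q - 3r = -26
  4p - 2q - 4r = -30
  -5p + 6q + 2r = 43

p = -1, q = 5, r = 4

Row-reduce the augmented matrix:
R1 ← R1 / (4).
R2 ← R2 − 4·R1.
R3 ← R3 + 5·R1.
Swap R2 and R3.
R2 ← R2 / (7/2).
R1 ← R1 + 1/2·R2.
R3 ← R3 / (-1).
R1 ← R1 + 1·R3.
R2 ← R2 + 1/2·R3.
Reading off the reduced rows gives p = -1, q = 5, r = 4.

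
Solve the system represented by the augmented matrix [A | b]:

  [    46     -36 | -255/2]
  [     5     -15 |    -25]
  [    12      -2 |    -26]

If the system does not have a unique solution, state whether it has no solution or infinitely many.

Row-reduce:
R1 ← R1 / (46).
R2 ← R2 − 5·R1.
R3 ← R3 − 12·R1.
R2 ← R2 / (-255/23).
R1 ← R1 + 18/23·R2.
R3 ← R3 − 170/23·R2.
Row 3 reduces to 0 = -1/6, a contradiction. The system is inconsistent.

no solution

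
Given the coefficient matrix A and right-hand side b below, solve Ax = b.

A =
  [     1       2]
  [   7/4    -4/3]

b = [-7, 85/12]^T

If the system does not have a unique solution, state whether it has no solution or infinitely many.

x_1 = 1, x_2 = -4

From equation 1: x_1 = -7 − 2·x_2.
Substitute into equation 2 and solve: x_2 = -4.
Then x_1 = 1.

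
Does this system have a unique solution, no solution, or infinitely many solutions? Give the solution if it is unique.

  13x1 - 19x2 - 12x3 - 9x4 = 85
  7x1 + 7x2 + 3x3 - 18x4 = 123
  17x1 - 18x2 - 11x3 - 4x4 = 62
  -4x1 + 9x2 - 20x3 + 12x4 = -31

Row-reduce the augmented matrix:
R1 ← R1 / (13).
R2 ← R2 − 7·R1.
R3 ← R3 − 17·R1.
R4 ← R4 + 4·R1.
R2 ← R2 / (224/13).
R1 ← R1 + 19/13·R2.
R3 ← R3 − 89/13·R2.
R4 ← R4 − 41/13·R2.
R3 ← R3 / (209/224).
R1 ← R1 + 27/224·R3.
R2 ← R2 − 123/224·R3.
R4 ← R4 + 5695/224·R3.
R4 ← R4 / (76442/209).
R1 ← R1 + 27/209·R4.
R2 ← R2 + 1758/209·R4.
R3 ← R3 − 2911/209·R4.
Reading off the reduced rows gives x1 = 2, x2 = 1, x3 = -2, x4 = -6.

x1 = 2, x2 = 1, x3 = -2, x4 = -6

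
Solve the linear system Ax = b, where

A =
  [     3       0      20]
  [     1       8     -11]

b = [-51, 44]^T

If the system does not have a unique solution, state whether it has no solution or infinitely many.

infinitely many solutions

Row-reduce:
R1 ← R1 / (3).
R2 ← R2 − 1·R1.
R2 ← R2 / (8).
Rank is 2 with 3 unknowns, leaving x_3 free.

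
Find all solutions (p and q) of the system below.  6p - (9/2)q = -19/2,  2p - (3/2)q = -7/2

Row-reduce:
R1 ← R1 / (6).
R2 ← R2 − 2·R1.
Row 2 reduces to 0 = -1/3, a contradiction. The system is inconsistent.

no solution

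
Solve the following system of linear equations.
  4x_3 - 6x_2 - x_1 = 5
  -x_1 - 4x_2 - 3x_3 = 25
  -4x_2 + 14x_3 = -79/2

Row-reduce:
R1 ← R1 / (-1).
R2 ← R2 + 1·R1.
R2 ← R2 / (2).
R1 ← R1 − 6·R2.
R3 ← R3 + 4·R2.
Row 3 reduces to 0 = 1/2, a contradiction. The system is inconsistent.

no solution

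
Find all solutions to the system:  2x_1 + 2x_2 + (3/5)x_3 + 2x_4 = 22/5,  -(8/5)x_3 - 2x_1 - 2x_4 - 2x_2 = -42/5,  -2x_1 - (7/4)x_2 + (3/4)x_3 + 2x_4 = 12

Row-reduce:
R1 ← R1 / (2).
R2 ← R2 + 2·R1.
R3 ← R3 + 2·R1.
Swap R2 and R3.
R2 ← R2 / (1/4).
R1 ← R1 − 1·R2.
R3 ← R3 / (-1).
R1 ← R1 + 51/10·R3.
R2 ← R2 − 27/5·R3.
Rank is 3 with 4 unknowns, leaving x_4 free.

infinitely many solutions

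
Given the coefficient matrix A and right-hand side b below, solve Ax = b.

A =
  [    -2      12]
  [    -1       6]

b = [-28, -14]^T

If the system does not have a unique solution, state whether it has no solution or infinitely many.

infinitely many solutions

Row-reduce:
R1 ← R1 / (-2).
R2 ← R2 + 1·R1.
Rank is 1 with 2 unknowns, leaving x_2 free.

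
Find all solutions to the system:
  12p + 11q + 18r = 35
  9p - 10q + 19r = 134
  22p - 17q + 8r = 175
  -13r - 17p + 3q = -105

Row-reduce the augmented matrix:
R1 ← R1 / (12).
R2 ← R2 − 9·R1.
R3 ← R3 − 22·R1.
R4 ← R4 + 17·R1.
R2 ← R2 / (-73/4).
R1 ← R1 − 11/12·R2.
R3 ← R3 + 223/6·R2.
R4 ← R4 − 223/12·R2.
R3 ← R3 / (-7928/219).
R1 ← R1 − 389/219·R3.
R2 ← R2 + 22/73·R3.
R4 ← R4 − 3964/219·R3.
R4 reduces to 0 = 0, so the extra equation is consistent.
Reading off the reduced rows gives p = 3, q = -5, r = 3.

p = 3, q = -5, r = 3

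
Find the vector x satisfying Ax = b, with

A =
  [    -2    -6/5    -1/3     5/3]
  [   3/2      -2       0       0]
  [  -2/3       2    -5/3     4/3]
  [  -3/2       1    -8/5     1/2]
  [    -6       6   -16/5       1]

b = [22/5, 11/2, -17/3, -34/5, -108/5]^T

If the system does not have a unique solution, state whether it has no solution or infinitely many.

Row-reduce:
R1 ← R1 / (-2).
R2 ← R2 − 3/2·R1.
R3 ← R3 + 2/3·R1.
R4 ← R4 + 3/2·R1.
R5 ← R5 + 6·R1.
R2 ← R2 / (-29/10).
R1 ← R1 − 3/5·R2.
R3 ← R3 − 12/5·R2.
R4 ← R4 − 19/10·R2.
R5 ← R5 − 48/5·R2.
R3 ← R3 / (-460/261).
R1 ← R1 − 10/87·R3.
R2 ← R2 − 5/58·R3.
R4 ← R4 + 439/290·R3.
R5 ← R5 + 439/145·R3.
R4 ← R4 / (-6843/4600).
R1 ← R1 + 21/46·R4.
R2 ← R2 + 63/184·R4.
R3 ← R3 + 473/460·R4.
R5 ← R5 + 6843/2300·R4.
Row 5 reduces to 0 = 3, a contradiction. The system is inconsistent.

no solution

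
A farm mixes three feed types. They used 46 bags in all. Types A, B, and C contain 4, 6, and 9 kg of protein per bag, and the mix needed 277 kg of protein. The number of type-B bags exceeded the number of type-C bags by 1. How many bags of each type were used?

type-A bags: 19, type-B bags: 14, type-C bags: 13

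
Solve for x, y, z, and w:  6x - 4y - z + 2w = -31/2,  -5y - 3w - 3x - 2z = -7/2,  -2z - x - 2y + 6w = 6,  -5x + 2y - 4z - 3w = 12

x = -2, y = 3/2, z = -1/2, w = 1

Row-reduce the augmented matrix:
R1 ← R1 / (6).
R2 ← R2 + 3·R1.
R3 ← R3 + 1·R1.
R4 ← R4 + 5·R1.
R2 ← R2 / (-7).
R1 ← R1 + 2/3·R2.
R3 ← R3 + 8/3·R2.
R4 ← R4 + 4/3·R2.
R3 ← R3 / (-17/14).
R1 ← R1 − 1/14·R3.
R2 ← R2 − 5/14·R3.
R4 ← R4 + 61/14·R3.
R4 ← R4 / (-449/17).
R1 ← R1 − 16/17·R4.
R2 ← R2 − 121/51·R4.
R3 ← R3 + 298/51·R4.
Reading off the reduced rows gives x = -2, y = 3/2, z = -1/2, w = 1.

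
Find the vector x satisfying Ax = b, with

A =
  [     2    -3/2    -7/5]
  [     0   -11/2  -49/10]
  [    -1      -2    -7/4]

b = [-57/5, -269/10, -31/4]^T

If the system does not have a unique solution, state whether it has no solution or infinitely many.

infinitely many solutions

Row-reduce:
R1 ← R1 / (2).
R3 ← R3 + 1·R1.
R2 ← R2 / (-11/2).
R1 ← R1 + 3/4·R2.
R3 ← R3 + 11/4·R2.
Rank is 2 with 3 unknowns, leaving x_3 free.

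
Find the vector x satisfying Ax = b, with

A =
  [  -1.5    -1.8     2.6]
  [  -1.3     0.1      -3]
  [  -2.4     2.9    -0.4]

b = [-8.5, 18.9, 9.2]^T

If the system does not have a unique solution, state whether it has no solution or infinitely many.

x_1 = -3, x_2 = 0, x_3 = -5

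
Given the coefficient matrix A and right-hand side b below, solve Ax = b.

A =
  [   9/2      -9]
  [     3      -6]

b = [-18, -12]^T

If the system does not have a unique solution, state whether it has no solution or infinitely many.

Row-reduce:
R1 ← R1 / (9/2).
R2 ← R2 − 3·R1.
Rank is 1 with 2 unknowns, leaving x_2 free.

infinitely many solutions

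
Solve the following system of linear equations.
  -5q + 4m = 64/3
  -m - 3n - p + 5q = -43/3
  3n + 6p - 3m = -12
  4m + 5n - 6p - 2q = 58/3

m = 2, n = 0, p = -1, q = -8/3

Row-reduce the augmented matrix:
R1 ← R1 / (4).
R2 ← R2 + 1·R1.
R3 ← R3 + 3·R1.
R4 ← R4 − 4·R1.
R2 ← R2 / (-3).
R3 ← R3 − 3·R2.
R4 ← R4 − 5·R2.
R3 ← R3 / (5).
R2 ← R2 − 1/3·R3.
R4 ← R4 + 23/3·R3.
R4 ← R4 / (37/4).
R1 ← R1 + 5/4·R4.
R2 ← R2 + 5/4·R4.
Reading off the reduced rows gives m = 2, n = 0, p = -1, q = -8/3.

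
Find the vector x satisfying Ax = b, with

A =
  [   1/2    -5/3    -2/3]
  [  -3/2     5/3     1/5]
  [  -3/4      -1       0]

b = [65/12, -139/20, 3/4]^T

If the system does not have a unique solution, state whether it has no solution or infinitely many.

Row-reduce the augmented matrix:
R1 ← R1 / (1/2).
R2 ← R2 + 3/2·R1.
R3 ← R3 + 3/4·R1.
R2 ← R2 / (-10/3).
R1 ← R1 + 10/3·R2.
R3 ← R3 + 7/2·R2.
R3 ← R3 / (89/100).
R1 ← R1 − 7/15·R3.
R2 ← R2 − 27/50·R3.
Reading off the reduced rows gives x_1 = 2, x_2 = -9/4, x_3 = -1.

x_1 = 2, x_2 = -9/4, x_3 = -1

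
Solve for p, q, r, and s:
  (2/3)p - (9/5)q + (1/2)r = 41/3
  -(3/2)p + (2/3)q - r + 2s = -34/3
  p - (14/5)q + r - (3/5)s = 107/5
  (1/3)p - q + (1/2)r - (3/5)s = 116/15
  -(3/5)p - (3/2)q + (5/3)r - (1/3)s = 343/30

Row-reduce the augmented matrix:
R1 ← R1 / (2/3).
R2 ← R2 + 3/2·R1.
R3 ← R3 − 1·R1.
R4 ← R4 − 1/3·R1.
R5 ← R5 + 3/5·R1.
R2 ← R2 / (-203/60).
R1 ← R1 + 27/10·R2.
R3 ← R3 + 1/10·R2.
R4 ← R4 + 1/10·R2.
R5 ← R5 + 78/25·R2.
R3 ← R3 / (50/203).
R1 ← R1 − 132/203·R3.
R2 ← R2 + 15/406·R3.
R4 ← R4 − 50/203·R3.
R5 ← R5 − 24377/12180·R3.
Swap R4 and R5.
R4 ← R4 / (47671/15000).
R1 ← R1 − 18/125·R4.
R2 ← R2 + 69/100·R4.
R3 ← R3 + 669/250·R4.
R5 reduces to 0 = 0, so the extra equation is consistent.
Reading off the reduced rows gives p = 4, q = -5, r = 4, s = 1.

p = 4, q = -5, r = 4, s = 1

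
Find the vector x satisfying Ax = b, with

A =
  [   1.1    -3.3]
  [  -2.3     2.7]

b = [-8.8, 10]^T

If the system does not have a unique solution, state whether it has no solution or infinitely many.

x_1 = -2, x_2 = 2

Row-reduce the augmented matrix:
R1 ← R1 / (11/10).
R2 ← R2 + 23/10·R1.
R2 ← R2 / (-21/5).
R1 ← R1 + 3·R2.
Reading off the reduced rows gives x_1 = -2, x_2 = 2.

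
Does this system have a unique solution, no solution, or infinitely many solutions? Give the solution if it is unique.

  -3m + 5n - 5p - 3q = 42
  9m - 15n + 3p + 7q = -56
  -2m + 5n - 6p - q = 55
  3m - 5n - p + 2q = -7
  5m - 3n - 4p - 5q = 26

m = 5, n = 6, p = -6, q = 1

Row-reduce the augmented matrix:
R1 ← R1 / (-3).
R2 ← R2 − 9·R1.
R3 ← R3 + 2·R1.
R4 ← R4 − 3·R1.
R5 ← R5 − 5·R1.
Swap R2 and R3.
R2 ← R2 / (5/3).
R1 ← R1 + 5/3·R2.
R5 ← R5 − 16/3·R2.
R3 ← R3 / (-12).
R1 ← R1 + 1·R3.
R2 ← R2 + 8/5·R3.
R4 ← R4 + 6·R3.
R5 ← R5 + 19/5·R3.
Swap R4 and R5.
R4 ← R4 / (-377/30).
R1 ← R1 − 13/6·R4.
R2 ← R2 − 13/15·R4.
R3 ← R3 − 1/6·R4.
R5 reduces to 0 = 0, so the extra equation is consistent.
Reading off the reduced rows gives m = 5, n = 6, p = -6, q = 1.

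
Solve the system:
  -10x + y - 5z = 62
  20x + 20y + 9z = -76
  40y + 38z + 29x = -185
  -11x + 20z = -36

no solution

Row-reduce:
R1 ← R1 / (-10).
R2 ← R2 − 20·R1.
R3 ← R3 − 29·R1.
R4 ← R4 + 11·R1.
R2 ← R2 / (22).
R1 ← R1 + 1/10·R2.
R3 ← R3 − 429/10·R2.
R4 ← R4 + 11/10·R2.
R3 ← R3 / (509/20).
R1 ← R1 − 109/220·R3.
R2 ← R2 + 1/22·R3.
R4 ← R4 − 509/20·R3.
Row 4 reduces to 0 = -3, a contradiction. The system is inconsistent.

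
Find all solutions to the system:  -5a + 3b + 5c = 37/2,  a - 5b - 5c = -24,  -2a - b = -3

no solution

Row-reduce:
R1 ← R1 / (-5).
R2 ← R2 − 1·R1.
R3 ← R3 + 2·R1.
R2 ← R2 / (-22/5).
R1 ← R1 + 3/5·R2.
R3 ← R3 + 11/5·R2.
Row 3 reduces to 0 = -1/4, a contradiction. The system is inconsistent.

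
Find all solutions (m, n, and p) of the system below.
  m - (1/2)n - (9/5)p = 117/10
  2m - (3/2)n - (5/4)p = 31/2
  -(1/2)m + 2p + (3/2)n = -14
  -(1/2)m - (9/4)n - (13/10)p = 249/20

Row-reduce:
R2 ← R2 − 2·R1.
R3 ← R3 + 1/2·R1.
R4 ← R4 + 1/2·R1.
R2 ← R2 / (-1/2).
R1 ← R1 + 1/2·R2.
R3 ← R3 − 5/4·R2.
R4 ← R4 + 5/2·R2.
R3 ← R3 / (279/40).
R1 ← R1 + 83/20·R3.
R2 ← R2 + 47/10·R3.
R4 ← R4 + 279/20·R3.
Row 4 reduces to 0 = 2, a contradiction. The system is inconsistent.

no solution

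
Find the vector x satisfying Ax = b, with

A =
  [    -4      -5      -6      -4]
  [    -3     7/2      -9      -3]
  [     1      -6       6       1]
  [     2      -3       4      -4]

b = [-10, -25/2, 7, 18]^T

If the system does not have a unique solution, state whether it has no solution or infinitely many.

Row-reduce:
R1 ← R1 / (-4).
R2 ← R2 + 3·R1.
R3 ← R3 − 1·R1.
R4 ← R4 − 2·R1.
R2 ← R2 / (29/4).
R1 ← R1 − 5/4·R2.
R3 ← R3 + 29/4·R2.
R4 ← R4 + 11/2·R2.
Swap R3 and R4.
R3 ← R3 / (-70/29).
R1 ← R1 − 66/29·R3.
R2 ← R2 + 18/29·R3.
Row 4 reduces to 0 = -1/2, a contradiction. The system is inconsistent.

no solution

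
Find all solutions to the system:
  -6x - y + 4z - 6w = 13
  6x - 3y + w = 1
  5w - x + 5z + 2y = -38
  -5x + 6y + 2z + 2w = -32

Row-reduce the augmented matrix:
R1 ← R1 / (-6).
R2 ← R2 − 6·R1.
R3 ← R3 + 1·R1.
R4 ← R4 + 5·R1.
R2 ← R2 / (-4).
R1 ← R1 − 1/6·R2.
R3 ← R3 − 13/6·R2.
R4 ← R4 − 41/6·R2.
R3 ← R3 / (13/2).
R1 ← R1 + 1/2·R3.
R2 ← R2 + 1·R3.
R4 ← R4 − 11/2·R3.
R4 ← R4 / (-225/52).
R1 ← R1 − 163/156·R4.
R2 ← R2 − 137/78·R4.
R3 ← R3 − 79/156·R4.
Reading off the reduced rows gives x = -2, y = -5, z = -4, w = -2.

x = -2, y = -5, z = -4, w = -2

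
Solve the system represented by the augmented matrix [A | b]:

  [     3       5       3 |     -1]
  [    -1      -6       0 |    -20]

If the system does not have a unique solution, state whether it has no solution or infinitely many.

Row-reduce:
R1 ← R1 / (3).
R2 ← R2 + 1·R1.
R2 ← R2 / (-13/3).
R1 ← R1 − 5/3·R2.
Rank is 2 with 3 unknowns, leaving x_3 free.

infinitely many solutions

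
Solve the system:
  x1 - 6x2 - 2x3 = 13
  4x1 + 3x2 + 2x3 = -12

infinitely many solutions

Row-reduce:
R2 ← R2 − 4·R1.
R2 ← R2 / (27).
R1 ← R1 + 6·R2.
Rank is 2 with 3 unknowns, leaving x3 free.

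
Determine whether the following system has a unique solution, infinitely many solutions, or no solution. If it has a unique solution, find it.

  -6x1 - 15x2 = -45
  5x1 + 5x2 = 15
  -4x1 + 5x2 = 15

x1 = 0, x2 = 3

Row-reduce the augmented matrix:
R1 ← R1 / (-6).
R2 ← R2 − 5·R1.
R3 ← R3 + 4·R1.
R2 ← R2 / (-15/2).
R1 ← R1 − 5/2·R2.
R3 ← R3 − 15·R2.
R3 reduces to 0 = 0, so the extra equation is consistent.
Reading off the reduced rows gives x1 = 0, x2 = 3.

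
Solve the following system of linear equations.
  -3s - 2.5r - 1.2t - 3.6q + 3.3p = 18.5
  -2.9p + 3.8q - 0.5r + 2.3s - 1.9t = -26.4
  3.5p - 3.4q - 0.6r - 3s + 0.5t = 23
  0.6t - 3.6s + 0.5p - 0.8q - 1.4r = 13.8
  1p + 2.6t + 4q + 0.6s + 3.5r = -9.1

Row-reduce the augmented matrix:
R1 ← R1 / (33/10).
R2 ← R2 + 29/10·R1.
R3 ← R3 − 7/2·R1.
R4 ← R4 − 1/2·R1.
R5 ← R5 − 1·R1.
R2 ← R2 / (7/11).
R1 ← R1 + 12/11·R2.
R3 ← R3 − 23/55·R2.
R4 ← R4 + 14/55·R2.
R5 ← R5 − 56/11·R2.
R3 ← R3 / (803/210).
R1 ← R1 + 113/21·R3.
R2 ← R2 + 89/21·R3.
R4 ← R4 + 21/10·R3.
R5 ← R5 − 155/6·R3.
R4 ← R4 / (-122809/40150).
R1 ← R1 + 3689/4015·R4.
R2 ← R2 + 659/8030·R4.
R3 ← R3 − 423/4015·R4.
R5 ← R5 − 11871/8030·R4.
R5 ← R5 / (1411787/614045).
R1 ← R1 + 85270/122809·R5.
R2 ← R2 + 140039/245618·R5.
R3 ← R3 − 126228/122809·R5.
R4 ← R4 + 65840/122809·R5.
Reading off the reduced rows gives p = 0, q = -4, r = 1, s = -3, t = 2.

p = 0, q = -4, r = 1, s = -3, t = 2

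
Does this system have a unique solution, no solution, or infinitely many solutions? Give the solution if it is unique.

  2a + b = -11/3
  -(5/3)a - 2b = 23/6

Row-reduce the augmented matrix:
R1 ← R1 / (2).
R2 ← R2 + 5/3·R1.
R2 ← R2 / (-7/6).
R1 ← R1 − 1/2·R2.
Reading off the reduced rows gives a = -3/2, b = -2/3.

a = -3/2, b = -2/3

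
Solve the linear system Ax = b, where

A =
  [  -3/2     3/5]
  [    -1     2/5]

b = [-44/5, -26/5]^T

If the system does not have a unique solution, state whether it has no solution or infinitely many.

no solution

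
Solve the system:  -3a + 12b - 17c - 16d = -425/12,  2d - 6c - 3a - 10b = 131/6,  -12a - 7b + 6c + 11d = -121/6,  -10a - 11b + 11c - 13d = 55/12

a = 3, b = -3, c = -1/4, d = -1/3

Row-reduce the augmented matrix:
R1 ← R1 / (-3).
R2 ← R2 + 3·R1.
R3 ← R3 + 12·R1.
R4 ← R4 + 10·R1.
R2 ← R2 / (-22).
R1 ← R1 + 4·R2.
R3 ← R3 + 55·R2.
R4 ← R4 + 51·R2.
R3 ← R3 / (93/2).
R1 ← R1 − 11/3·R3.
R2 ← R2 + 1/2·R3.
R4 ← R4 − 253/6·R3.
R4 ← R4 / (-9752/341).
R1 ← R1 + 104/341·R4.
R2 ← R2 + 169/341·R4.
R3 ← R3 − 20/31·R4.
Reading off the reduced rows gives a = 3, b = -3, c = -1/4, d = -1/3.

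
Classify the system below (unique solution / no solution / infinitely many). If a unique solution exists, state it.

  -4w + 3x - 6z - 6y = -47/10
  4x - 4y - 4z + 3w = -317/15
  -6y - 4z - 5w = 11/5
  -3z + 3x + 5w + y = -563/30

Row-reduce the augmented matrix:
R1 ← R1 / (3).
R2 ← R2 − 4·R1.
R4 ← R4 − 3·R1.
R2 ← R2 / (4).
R1 ← R1 + 2·R2.
R3 ← R3 + 6·R2.
R4 ← R4 − 7·R2.
R3 ← R3 / (2).
R2 ← R2 − 1·R3.
R4 ← R4 + 4·R3.
R4 ← R4 / (113/12).
R1 ← R1 − 17/6·R4.
R2 ← R2 + 5/3·R4.
R3 ← R3 − 15/4·R4.
Reading off the reduced rows gives x = -1/2, y = 4/3, z = 6/5, w = -3.

x = -1/2, y = 4/3, z = 6/5, w = -3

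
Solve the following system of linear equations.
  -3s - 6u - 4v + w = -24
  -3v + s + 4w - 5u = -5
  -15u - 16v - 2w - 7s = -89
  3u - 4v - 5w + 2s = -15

no solution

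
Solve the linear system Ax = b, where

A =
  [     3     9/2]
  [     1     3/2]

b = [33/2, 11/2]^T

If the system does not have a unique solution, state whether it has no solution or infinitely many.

infinitely many solutions

Row-reduce:
R1 ← R1 / (3).
R2 ← R2 − 1·R1.
Rank is 1 with 2 unknowns, leaving x_2 free.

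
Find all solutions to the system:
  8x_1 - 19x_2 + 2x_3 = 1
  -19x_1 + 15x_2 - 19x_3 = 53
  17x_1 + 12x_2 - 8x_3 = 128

Row-reduce the augmented matrix:
R1 ← R1 / (8).
R2 ← R2 + 19·R1.
R3 ← R3 − 17·R1.
R2 ← R2 / (-241/8).
R1 ← R1 + 19/8·R2.
R3 ← R3 − 419/8·R2.
R3 ← R3 / (-8923/241).
R1 ← R1 − 331/241·R3.
R2 ← R2 − 114/241·R3.
Reading off the reduced rows gives x_1 = 4, x_2 = 1, x_3 = -6.

x_1 = 4, x_2 = 1, x_3 = -6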